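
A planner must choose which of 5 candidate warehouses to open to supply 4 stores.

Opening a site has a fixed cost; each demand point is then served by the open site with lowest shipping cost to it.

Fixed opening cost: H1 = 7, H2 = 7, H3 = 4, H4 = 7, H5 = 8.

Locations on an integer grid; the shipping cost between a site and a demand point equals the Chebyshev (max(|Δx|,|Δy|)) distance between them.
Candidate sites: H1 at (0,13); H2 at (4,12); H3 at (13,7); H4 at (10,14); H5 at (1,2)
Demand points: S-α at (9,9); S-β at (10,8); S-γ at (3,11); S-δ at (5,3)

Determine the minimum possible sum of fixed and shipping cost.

Open {H2, H3}: assign each demand point to its cheapest open site.
  S-α→H3 4, S-β→H3 3, S-γ→H2 1, S-δ→H3 8
  shipping cost 16, fixed 11 → total 27.
Compare {H2}: shipping cost 21 + fixed 7 = 28.
Compare {H3}: shipping cost 25 + fixed 4 = 29.
Compare {H1, H3}: shipping cost 18 + fixed 11 = 29.
All other subsets cost ≥ 28. Minimum total cost: 27.

27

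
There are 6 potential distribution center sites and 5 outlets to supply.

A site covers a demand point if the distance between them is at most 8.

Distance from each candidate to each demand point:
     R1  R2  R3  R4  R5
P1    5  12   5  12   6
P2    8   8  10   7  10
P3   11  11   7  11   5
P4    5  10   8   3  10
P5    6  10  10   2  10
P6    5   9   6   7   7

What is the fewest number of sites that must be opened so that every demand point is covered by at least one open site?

2

Coverage sets (demand points within 8 of each site):
  P1: {R1, R3, R5}
  P2: {R1, R2, R4}
  P3: {R3, R5}
  P4: {R1, R3, R4}
  P5: {R1, R4}
  P6: {R1, R3, R4, R5}
No single site covers all 5 demand points.
But {P1, P2} covers everything, so the minimum is 2.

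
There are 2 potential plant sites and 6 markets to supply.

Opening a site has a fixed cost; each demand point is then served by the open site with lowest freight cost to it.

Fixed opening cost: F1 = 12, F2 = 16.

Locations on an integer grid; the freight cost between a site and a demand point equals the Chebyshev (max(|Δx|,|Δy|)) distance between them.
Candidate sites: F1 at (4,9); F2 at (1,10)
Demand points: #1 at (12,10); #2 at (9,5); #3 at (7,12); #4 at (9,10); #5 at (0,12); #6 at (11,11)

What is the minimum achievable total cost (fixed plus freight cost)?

44

Open {F1}: assign each demand point to its cheapest open site.
  #1→F1 8, #2→F1 5, #3→F1 3, #4→F1 5, #5→F1 4, #6→F1 7
  freight cost 32, fixed 12 → total 44.
Compare {F1, F2}: freight cost 30 + fixed 28 = 58.
Compare {F2}: freight cost 45 + fixed 16 = 61.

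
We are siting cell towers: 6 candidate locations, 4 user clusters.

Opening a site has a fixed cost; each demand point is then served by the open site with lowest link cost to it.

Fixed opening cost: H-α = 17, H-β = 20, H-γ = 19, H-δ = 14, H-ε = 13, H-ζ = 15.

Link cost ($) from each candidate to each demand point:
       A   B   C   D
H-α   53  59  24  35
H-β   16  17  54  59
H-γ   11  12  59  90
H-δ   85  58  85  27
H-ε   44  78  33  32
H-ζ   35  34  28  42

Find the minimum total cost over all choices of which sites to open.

Open {H-α, H-γ}: assign each demand point to its cheapest open site.
  A→H-γ 11, B→H-γ 12, C→H-α 24, D→H-α 35
  link cost 82, fixed 36 → total 118.
Compare {H-γ, H-ε}: link cost 88 + fixed 32 = 120.
Compare {H-α, H-γ, H-δ}: link cost 74 + fixed 50 = 124.
Compare {H-γ, H-δ, H-ζ}: link cost 78 + fixed 48 = 126.
All other subsets cost ≥ 120. Minimum total cost: 118.

118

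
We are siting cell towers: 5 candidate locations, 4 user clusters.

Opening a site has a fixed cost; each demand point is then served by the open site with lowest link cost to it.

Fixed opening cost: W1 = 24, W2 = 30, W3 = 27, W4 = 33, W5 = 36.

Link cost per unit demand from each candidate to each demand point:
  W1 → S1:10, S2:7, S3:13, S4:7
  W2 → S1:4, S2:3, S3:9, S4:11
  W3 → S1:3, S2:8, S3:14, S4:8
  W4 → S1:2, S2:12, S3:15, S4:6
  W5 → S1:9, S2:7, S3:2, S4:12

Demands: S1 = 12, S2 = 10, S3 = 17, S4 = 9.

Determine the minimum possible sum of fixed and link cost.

Open {W2, W4, W5}: assign each demand point to its cheapest open site.
  S1→W4 12×2=24, S2→W2 10×3=30, S3→W5 17×2=34, S4→W4 9×6=54
  link cost 142, fixed 99 → total 241.
Compare {W4, W5}: link cost 182 + fixed 69 = 251.
Compare {W1, W2, W5}: link cost 175 + fixed 90 = 265.
Compare {W2, W3, W5}: link cost 172 + fixed 93 = 265.
All other subsets cost ≥ 251. Minimum total cost: 241.

241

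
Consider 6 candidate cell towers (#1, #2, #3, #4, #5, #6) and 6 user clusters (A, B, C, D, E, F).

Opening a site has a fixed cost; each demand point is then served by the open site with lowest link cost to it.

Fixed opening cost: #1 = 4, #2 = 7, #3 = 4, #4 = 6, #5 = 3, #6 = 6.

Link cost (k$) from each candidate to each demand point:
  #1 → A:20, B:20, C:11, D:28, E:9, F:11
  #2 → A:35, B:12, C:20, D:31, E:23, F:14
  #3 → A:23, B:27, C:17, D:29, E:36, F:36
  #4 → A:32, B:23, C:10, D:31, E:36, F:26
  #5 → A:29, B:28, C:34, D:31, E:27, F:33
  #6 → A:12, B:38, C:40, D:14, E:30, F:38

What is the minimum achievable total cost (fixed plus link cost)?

Open {#1, #2, #6}: assign each demand point to its cheapest open site.
  A→#6 12, B→#2 12, C→#1 11, D→#6 14, E→#1 9, F→#1 11
  link cost 69, fixed 17 → total 86.
Compare {#1, #6}: link cost 77 + fixed 10 = 87.
Compare {#1, #2, #5, #6}: link cost 69 + fixed 20 = 89.
Compare {#1, #5, #6}: link cost 77 + fixed 13 = 90.
All other subsets cost ≥ 87. Minimum total cost: 86.

86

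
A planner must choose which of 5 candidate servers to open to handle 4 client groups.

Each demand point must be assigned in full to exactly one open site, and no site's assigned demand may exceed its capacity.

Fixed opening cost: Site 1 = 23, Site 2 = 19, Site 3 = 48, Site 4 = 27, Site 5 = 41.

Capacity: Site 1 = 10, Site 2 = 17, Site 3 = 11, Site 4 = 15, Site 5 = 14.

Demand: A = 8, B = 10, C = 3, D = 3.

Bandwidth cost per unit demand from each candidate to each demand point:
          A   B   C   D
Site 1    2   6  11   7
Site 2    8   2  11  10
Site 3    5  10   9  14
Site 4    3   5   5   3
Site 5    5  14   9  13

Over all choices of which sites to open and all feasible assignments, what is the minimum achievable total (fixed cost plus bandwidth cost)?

114

Open {Site 2, Site 4}; cheapest assignment that respects the capacities:
  Site 2 (cap 17, load 10): B — cost 10×2 = 20
  Site 4 (cap 15, load 14): A, C, D — cost 8×3 + 3×5 + 3×3 = 48
  Shipping 68, fixed 46 → total 114.
  Any other capacity-feasible assignment to {Site 2, Site 4} ships for at least 68.
Compare {Site 1, Site 2, Site 4}: its best feasible assignment gives total 129.
Compare {Site 1, Site 2}: its best feasible assignment gives total 141.
Every other set of open sites that can feasibly serve all demand totals ≥ 129 even under its best assignment. Minimum: 114.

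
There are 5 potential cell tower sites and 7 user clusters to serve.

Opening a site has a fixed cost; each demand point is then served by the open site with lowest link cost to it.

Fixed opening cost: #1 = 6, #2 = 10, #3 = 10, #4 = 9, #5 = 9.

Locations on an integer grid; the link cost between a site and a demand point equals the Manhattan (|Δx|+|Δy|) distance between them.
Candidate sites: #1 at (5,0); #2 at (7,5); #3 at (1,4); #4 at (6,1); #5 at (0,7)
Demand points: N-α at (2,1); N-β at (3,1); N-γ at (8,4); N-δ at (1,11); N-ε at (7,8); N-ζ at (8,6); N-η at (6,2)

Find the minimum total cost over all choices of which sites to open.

45

Open {#1, #2}: assign each demand point to its cheapest open site.
  N-α→#1 4, N-β→#1 3, N-γ→#2 2, N-δ→#2 12, N-ε→#2 3, N-ζ→#2 2, N-η→#1 3
  link cost 29, fixed 16 → total 45.
Compare {#2, #4}: link cost 27 + fixed 19 = 46.
Compare {#2, #3}: link cost 27 + fixed 20 = 47.
Compare {#1, #2, #5}: link cost 22 + fixed 25 = 47.
All other subsets cost ≥ 46. Minimum total cost: 45.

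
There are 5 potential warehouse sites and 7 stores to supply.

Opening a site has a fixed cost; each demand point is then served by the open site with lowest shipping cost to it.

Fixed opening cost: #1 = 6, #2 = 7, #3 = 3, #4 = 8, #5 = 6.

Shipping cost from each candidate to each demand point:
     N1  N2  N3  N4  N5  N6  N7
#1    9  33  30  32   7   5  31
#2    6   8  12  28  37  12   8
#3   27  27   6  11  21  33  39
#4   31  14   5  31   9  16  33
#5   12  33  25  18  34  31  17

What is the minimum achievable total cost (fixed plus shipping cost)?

Open {#1, #2, #3}: assign each demand point to its cheapest open site.
  N1→#2 6, N2→#2 8, N3→#3 6, N4→#3 11, N5→#1 7, N6→#1 5, N7→#2 8
  shipping cost 51, fixed 16 → total 67.
Compare {#1, #2, #3, #5}: shipping cost 51 + fixed 22 = 73.
Compare {#1, #2, #3, #4}: shipping cost 50 + fixed 24 = 74.
Compare {#2, #3, #4}: shipping cost 59 + fixed 18 = 77.
All other subsets cost ≥ 73. Minimum total cost: 67.

67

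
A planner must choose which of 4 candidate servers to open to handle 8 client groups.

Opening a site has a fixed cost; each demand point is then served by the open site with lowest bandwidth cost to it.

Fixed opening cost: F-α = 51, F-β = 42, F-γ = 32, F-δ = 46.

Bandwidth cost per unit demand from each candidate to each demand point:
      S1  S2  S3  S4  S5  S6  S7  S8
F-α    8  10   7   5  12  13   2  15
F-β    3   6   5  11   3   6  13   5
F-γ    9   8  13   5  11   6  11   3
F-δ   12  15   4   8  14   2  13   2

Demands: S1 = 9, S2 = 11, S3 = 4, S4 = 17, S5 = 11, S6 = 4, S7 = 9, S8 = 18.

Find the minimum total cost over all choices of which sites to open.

428

Open {F-α, F-β, F-δ}: assign each demand point to its cheapest open site.
  S1→F-β 9×3=27, S2→F-β 11×6=66, S3→F-δ 4×4=16, S4→F-α 17×5=85, S5→F-β 11×3=33, S6→F-δ 4×2=8, S7→F-α 9×2=18, S8→F-δ 18×2=36
  bandwidth cost 289, fixed 139 → total 428.
Compare {F-α, F-β, F-γ}: bandwidth cost 327 + fixed 125 = 452.
Compare {F-α, F-β}: bandwidth cost 363 + fixed 93 = 456.
Compare {F-α, F-β, F-γ, F-δ}: bandwidth cost 289 + fixed 171 = 460.
All other subsets cost ≥ 452. Minimum total cost: 428.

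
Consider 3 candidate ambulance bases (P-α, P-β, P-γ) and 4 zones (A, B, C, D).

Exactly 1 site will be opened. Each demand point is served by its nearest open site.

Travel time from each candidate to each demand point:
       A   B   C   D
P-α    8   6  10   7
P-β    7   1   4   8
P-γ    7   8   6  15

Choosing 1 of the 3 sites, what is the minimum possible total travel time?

Open {P-β}.
  A→P-β 7, B→P-β 1, C→P-β 4, D→P-β 8  ⇒ total 20.
Compare {P-α}: total 31.
Compare {P-γ}: total 36.

20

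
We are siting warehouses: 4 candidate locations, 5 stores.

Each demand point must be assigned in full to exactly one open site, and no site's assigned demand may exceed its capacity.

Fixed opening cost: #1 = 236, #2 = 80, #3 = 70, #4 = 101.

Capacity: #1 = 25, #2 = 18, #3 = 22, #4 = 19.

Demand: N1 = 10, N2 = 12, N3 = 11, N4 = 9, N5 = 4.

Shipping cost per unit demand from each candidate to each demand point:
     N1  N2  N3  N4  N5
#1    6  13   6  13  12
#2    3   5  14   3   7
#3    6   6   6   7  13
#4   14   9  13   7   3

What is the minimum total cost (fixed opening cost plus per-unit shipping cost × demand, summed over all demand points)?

Open {#2, #3, #4}; cheapest assignment that respects the capacities:
  #2 (cap 18, load 12): N2 — cost 12×5 = 60
  #3 (cap 22, load 21): N1, N3 — cost 10×6 + 11×6 = 126
  #4 (cap 19, load 13): N4, N5 — cost 9×7 + 4×3 = 75
  Shipping 261, fixed 251 → total 512.
  Any other capacity-feasible assignment to {#2, #3, #4} ships for at least 261.
Compare {#1, #3}: its best feasible assignment gives total 615.
Compare {#1, #2, #3}: its best feasible assignment gives total 639.
Every other set of open sites that can feasibly serve all demand totals ≥ 615 even under its best assignment. Minimum: 512.

512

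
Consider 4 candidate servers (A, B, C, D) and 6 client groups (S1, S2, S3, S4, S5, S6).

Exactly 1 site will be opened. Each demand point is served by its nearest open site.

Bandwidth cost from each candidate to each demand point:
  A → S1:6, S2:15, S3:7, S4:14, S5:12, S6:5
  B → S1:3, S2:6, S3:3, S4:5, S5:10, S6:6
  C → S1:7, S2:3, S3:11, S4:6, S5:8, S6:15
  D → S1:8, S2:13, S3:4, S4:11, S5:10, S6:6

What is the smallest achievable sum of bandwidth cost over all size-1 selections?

Open {B}.
  S1→B 3, S2→B 6, S3→B 3, S4→B 5, S5→B 10, S6→B 6  ⇒ total 33.
Compare {C}: total 50.
Compare {D}: total 52.
No size-1 selection does better; minimum is 33.

33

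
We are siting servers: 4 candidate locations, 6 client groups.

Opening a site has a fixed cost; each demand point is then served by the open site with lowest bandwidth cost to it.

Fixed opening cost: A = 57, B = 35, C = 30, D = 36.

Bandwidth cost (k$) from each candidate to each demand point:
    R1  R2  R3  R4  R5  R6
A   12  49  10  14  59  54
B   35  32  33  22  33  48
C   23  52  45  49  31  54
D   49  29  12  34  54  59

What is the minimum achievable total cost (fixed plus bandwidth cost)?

Open {B}: assign each demand point to its cheapest open site.
  R1→B 35, R2→B 32, R3→B 33, R4→B 22, R5→B 33, R6→B 48
  bandwidth cost 203, fixed 35 → total 238.
Compare {A, B}: bandwidth cost 149 + fixed 92 = 241.
Compare {C, D}: bandwidth cost 183 + fixed 66 = 249.
Compare {B, D}: bandwidth cost 179 + fixed 71 = 250.
All other subsets cost ≥ 241. Minimum total cost: 238.

238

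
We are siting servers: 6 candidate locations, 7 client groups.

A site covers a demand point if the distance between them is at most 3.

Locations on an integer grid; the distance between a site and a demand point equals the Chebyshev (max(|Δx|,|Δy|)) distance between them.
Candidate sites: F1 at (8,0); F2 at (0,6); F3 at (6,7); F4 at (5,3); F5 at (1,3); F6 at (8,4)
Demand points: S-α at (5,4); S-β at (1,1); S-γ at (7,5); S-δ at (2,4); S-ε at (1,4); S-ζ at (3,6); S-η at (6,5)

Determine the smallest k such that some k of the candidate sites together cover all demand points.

2

Coverage sets (demand points within 3 of each site):
  F1: {}
  F2: {S-δ, S-ε, S-ζ}
  F3: {S-α, S-γ, S-ζ, S-η}
  F4: {S-α, S-γ, S-δ, S-ζ, S-η}
  F5: {S-β, S-δ, S-ε, S-ζ}
  F6: {S-α, S-γ, S-η}
No single site covers all 7 demand points.
But {F3, F5} covers everything, so the minimum is 2.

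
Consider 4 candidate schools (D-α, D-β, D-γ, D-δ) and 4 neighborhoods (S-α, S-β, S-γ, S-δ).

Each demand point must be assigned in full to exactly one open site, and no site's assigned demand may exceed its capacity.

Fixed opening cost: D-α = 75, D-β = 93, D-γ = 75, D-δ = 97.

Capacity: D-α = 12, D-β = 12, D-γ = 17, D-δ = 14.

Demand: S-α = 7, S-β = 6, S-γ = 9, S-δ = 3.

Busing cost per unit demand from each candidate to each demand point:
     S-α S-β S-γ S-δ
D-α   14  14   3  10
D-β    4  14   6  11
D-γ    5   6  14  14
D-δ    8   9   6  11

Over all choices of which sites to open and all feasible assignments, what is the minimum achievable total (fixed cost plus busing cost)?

Open {D-α, D-γ}; cheapest assignment that respects the capacities:
  D-α (cap 12, load 12): S-γ, S-δ — cost 9×3 + 3×10 = 57
  D-γ (cap 17, load 13): S-α, S-β — cost 7×5 + 6×6 = 71
  Shipping 128, fixed 150 → total 278.
  Any other capacity-feasible assignment to {D-α, D-γ} ships for at least 128.
Compare {D-β, D-γ}: its best feasible assignment gives total 326.
Compare {D-γ, D-δ}: its best feasible assignment gives total 330.
Every other set of open sites that can feasibly serve all demand totals ≥ 326 even under its best assignment. Minimum: 278.

278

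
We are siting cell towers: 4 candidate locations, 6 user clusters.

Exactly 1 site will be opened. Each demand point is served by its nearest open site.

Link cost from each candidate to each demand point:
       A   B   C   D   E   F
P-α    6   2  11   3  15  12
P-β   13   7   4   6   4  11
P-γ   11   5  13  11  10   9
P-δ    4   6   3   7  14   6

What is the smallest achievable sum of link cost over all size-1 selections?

Open {P-δ}.
  A→P-δ 4, B→P-δ 6, C→P-δ 3, D→P-δ 7, E→P-δ 14, F→P-δ 6  ⇒ total 40.
Compare {P-β}: total 45.
Compare {P-α}: total 49.
No size-1 selection does better; minimum is 40.

40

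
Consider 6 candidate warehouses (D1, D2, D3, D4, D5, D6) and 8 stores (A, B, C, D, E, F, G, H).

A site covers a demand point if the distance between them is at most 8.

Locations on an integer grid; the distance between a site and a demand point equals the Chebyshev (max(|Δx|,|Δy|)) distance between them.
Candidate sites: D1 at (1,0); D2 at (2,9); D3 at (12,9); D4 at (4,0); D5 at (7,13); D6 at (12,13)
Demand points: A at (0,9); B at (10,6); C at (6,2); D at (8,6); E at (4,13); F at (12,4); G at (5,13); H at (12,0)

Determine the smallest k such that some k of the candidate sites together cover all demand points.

Coverage sets (demand points within 8 of each site):
  D1: {C, D}
  D2: {A, B, C, D, E, G}
  D3: {B, C, D, E, F, G}
  D4: {B, C, D, F, H}
  D5: {A, B, D, E, G}
  D6: {B, D, E, G}
No single site covers all 8 demand points.
But {D2, D4} covers everything, so the minimum is 2.

2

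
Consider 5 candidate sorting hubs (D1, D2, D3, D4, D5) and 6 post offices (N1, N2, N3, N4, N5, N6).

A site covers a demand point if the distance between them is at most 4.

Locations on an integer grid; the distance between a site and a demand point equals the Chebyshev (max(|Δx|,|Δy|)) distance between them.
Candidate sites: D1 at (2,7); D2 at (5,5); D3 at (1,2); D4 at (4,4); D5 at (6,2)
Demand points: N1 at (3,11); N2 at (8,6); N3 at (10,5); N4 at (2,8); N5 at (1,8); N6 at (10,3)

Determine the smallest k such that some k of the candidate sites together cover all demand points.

Coverage sets (demand points within 4 of each site):
  D1: {N1, N4, N5}
  D2: {N2, N4, N5}
  D3: {}
  D4: {N2, N4, N5}
  D5: {N2, N3, N6}
No single site covers all 6 demand points.
But {D1, D5} covers everything, so the minimum is 2.

2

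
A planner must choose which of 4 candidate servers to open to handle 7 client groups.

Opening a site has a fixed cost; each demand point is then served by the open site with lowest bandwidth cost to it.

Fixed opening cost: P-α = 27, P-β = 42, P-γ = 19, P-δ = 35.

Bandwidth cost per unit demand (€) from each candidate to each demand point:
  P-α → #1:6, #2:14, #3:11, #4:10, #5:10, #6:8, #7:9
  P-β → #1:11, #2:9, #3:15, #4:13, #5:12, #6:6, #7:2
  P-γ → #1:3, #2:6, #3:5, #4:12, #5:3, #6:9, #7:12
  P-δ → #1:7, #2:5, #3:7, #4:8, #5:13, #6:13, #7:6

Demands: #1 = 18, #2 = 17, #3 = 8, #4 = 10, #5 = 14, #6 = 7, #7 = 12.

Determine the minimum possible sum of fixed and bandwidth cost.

Open {P-β, P-γ, P-δ}: assign each demand point to its cheapest open site.
  #1→P-γ 18×3=54, #2→P-δ 17×5=85, #3→P-γ 8×5=40, #4→P-δ 10×8=80, #5→P-γ 14×3=42, #6→P-β 7×6=42, #7→P-β 12×2=24
  bandwidth cost 367, fixed 96 → total 463.
Compare {P-β, P-γ}: bandwidth cost 424 + fixed 61 = 485.
Compare {P-γ, P-δ}: bandwidth cost 436 + fixed 54 = 490.
Compare {P-α, P-β, P-γ, P-δ}: bandwidth cost 367 + fixed 123 = 490.
All other subsets cost ≥ 485. Minimum total cost: 463.

463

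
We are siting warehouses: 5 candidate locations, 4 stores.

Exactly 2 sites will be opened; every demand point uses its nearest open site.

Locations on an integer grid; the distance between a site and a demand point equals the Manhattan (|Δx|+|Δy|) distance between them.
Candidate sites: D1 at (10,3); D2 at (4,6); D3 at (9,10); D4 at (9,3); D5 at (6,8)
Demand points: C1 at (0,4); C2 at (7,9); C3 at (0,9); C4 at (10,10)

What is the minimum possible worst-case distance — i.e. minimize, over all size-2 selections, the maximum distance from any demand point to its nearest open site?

Open {D1, D2}.
  Farthest demand point is C3 at distance 7 (to D2); all others are ≤ 7.
With {D2, D3} the worst case is 7.
With {D2, D5} the worst case is 7.
No size-2 selection achieves below 7.

7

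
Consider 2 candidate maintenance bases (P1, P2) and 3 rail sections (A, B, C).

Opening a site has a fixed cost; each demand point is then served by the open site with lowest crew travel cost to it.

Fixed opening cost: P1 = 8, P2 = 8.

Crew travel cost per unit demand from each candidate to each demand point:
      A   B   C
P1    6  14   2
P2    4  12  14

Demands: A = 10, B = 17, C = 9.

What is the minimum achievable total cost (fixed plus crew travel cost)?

Open {P1, P2}: assign each demand point to its cheapest open site.
  A→P2 10×4=40, B→P2 17×12=204, C→P1 9×2=18
  crew travel cost 262, fixed 16 → total 278.
Compare {P1}: crew travel cost 316 + fixed 8 = 324.
Compare {P2}: crew travel cost 370 + fixed 8 = 378.

278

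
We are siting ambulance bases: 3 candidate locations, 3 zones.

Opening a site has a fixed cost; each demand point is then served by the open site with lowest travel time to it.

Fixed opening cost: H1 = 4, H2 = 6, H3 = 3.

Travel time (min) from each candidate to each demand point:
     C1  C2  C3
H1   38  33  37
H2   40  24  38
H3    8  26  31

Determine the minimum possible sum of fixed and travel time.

Open {H3}: assign each demand point to its cheapest open site.
  C1→H3 8, C2→H3 26, C3→H3 31
  travel time 65, fixed 3 → total 68.
Compare {H1, H3}: travel time 65 + fixed 7 = 72.
Compare {H2, H3}: travel time 63 + fixed 9 = 72.
Compare {H1, H2, H3}: travel time 63 + fixed 13 = 76.
All other subsets cost ≥ 72. Minimum total cost: 68.

68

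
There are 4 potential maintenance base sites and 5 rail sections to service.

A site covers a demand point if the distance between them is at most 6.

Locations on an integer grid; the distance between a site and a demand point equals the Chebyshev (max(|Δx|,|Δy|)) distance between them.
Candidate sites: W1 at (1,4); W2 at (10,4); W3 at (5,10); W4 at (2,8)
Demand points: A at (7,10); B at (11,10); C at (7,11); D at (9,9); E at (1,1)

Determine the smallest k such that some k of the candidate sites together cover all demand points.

2

Coverage sets (demand points within 6 of each site):
  W1: {A, E}
  W2: {A, B, D}
  W3: {A, B, C, D}
  W4: {A, C}
No single site covers all 5 demand points.
But {W1, W3} covers everything, so the minimum is 2.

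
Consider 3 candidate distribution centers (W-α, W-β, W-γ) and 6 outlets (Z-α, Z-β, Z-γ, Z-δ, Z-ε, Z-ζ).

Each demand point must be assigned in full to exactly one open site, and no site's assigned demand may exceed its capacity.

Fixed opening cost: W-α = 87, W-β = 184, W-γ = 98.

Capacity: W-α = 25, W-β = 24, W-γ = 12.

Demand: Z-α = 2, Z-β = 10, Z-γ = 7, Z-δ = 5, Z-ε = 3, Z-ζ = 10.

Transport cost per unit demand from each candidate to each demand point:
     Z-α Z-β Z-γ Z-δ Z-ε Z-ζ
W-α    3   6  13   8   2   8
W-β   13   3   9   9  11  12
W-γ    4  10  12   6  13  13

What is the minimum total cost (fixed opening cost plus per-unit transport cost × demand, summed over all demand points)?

Open {W-α, W-γ}; cheapest assignment that respects the capacities:
  W-α (cap 25, load 25): Z-α, Z-β, Z-ε, Z-ζ — cost 2×3 + 10×6 + 3×2 + 10×8 = 152
  W-γ (cap 12, load 12): Z-γ, Z-δ — cost 7×12 + 5×6 = 114
  Shipping 266, fixed 185 → total 451.
  Any other capacity-feasible assignment to {W-α, W-γ} ships for at least 266.
Compare {W-α, W-β}: its best feasible assignment gives total 496.
Compare {W-α, W-β, W-γ}: its best feasible assignment gives total 584.
Every other set of open sites that can feasibly serve all demand totals ≥ 496 even under its best assignment. Minimum: 451.

451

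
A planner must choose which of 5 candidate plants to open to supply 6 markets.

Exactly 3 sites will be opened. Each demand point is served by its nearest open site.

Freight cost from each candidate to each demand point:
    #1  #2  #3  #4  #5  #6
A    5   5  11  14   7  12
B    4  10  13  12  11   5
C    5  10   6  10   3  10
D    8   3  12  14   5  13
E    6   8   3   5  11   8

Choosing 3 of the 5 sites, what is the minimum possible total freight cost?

25

Open {B, D, E}.
  #1→B 4, #2→D 3, #3→E 3, #4→E 5, #5→D 5, #6→B 5  ⇒ total 25.
Compare {C, D, E}: total 27.
Compare {B, C, E}: total 28.
No size-3 selection does better; minimum is 25.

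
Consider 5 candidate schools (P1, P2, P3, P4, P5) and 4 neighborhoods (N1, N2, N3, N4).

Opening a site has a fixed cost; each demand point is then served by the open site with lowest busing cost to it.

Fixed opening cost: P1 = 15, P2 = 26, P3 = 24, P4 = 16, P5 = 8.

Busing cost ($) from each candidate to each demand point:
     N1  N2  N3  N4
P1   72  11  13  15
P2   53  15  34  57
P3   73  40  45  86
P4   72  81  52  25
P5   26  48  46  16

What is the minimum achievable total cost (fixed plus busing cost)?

88

Open {P1, P5}: assign each demand point to its cheapest open site.
  N1→P5 26, N2→P1 11, N3→P1 13, N4→P1 15
  busing cost 65, fixed 23 → total 88.
Compare {P1, P4, P5}: busing cost 65 + fixed 39 = 104.
Compare {P1, P3, P5}: busing cost 65 + fixed 47 = 112.
Compare {P1, P2, P5}: busing cost 65 + fixed 49 = 114.
All other subsets cost ≥ 104. Minimum total cost: 88.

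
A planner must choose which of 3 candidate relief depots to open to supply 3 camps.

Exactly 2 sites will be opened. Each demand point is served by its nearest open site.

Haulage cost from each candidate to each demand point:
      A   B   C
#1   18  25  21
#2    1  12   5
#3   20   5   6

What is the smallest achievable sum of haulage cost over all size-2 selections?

11

Open {#2, #3}.
  A→#2 1, B→#3 5, C→#2 5  ⇒ total 11.
Compare {#1, #2}: total 18.
Compare {#1, #3}: total 29.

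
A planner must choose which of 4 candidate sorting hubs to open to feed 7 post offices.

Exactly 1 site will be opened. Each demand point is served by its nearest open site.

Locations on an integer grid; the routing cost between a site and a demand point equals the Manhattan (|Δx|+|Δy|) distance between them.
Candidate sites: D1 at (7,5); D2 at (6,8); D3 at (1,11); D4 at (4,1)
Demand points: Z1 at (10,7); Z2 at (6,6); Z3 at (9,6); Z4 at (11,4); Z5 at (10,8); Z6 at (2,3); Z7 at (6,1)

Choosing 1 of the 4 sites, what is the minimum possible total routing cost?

Open {D1}.
  Z1→D1 5, Z2→D1 2, Z3→D1 3, Z4→D1 5, Z5→D1 6, Z6→D1 7, Z7→D1 5  ⇒ total 33.
Compare {D2}: total 41.
Compare {D4}: total 58.
No size-1 selection does better; minimum is 33.

33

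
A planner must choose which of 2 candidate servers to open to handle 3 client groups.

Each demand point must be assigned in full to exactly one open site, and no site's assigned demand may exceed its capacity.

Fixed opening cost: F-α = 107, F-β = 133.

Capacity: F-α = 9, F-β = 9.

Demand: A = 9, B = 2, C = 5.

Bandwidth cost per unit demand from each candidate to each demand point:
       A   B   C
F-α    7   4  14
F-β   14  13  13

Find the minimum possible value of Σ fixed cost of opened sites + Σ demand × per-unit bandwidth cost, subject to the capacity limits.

394

Open {F-α, F-β}; cheapest assignment that respects the capacities:
  F-α (cap 9, load 9): A — cost 9×7 = 63
  F-β (cap 9, load 7): B, C — cost 2×13 + 5×13 = 91
  Shipping 154, fixed 240 → total 394.
  Any other capacity-feasible assignment to {F-α, F-β} ships for at least 154.
Total demand is 16 and no other set of sites has combined capacity ≥ 16, so {F-α, F-β} is the only feasible choice of open sites. Minimum: 394.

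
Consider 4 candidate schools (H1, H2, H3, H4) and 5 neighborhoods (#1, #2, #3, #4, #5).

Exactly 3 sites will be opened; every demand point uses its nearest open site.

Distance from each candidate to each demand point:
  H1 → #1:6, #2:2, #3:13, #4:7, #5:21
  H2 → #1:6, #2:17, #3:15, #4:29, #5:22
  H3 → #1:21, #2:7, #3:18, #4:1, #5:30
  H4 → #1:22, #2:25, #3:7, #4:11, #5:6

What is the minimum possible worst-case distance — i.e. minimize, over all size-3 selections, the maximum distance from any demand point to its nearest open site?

Open {H1, H2, H4}.
  Farthest demand point is #3 at distance 7 (to H4); all others are ≤ 7.
With {H1, H3, H4} the worst case is 7.
With {H2, H3, H4} the worst case is 7.
No size-3 selection achieves below 7.

7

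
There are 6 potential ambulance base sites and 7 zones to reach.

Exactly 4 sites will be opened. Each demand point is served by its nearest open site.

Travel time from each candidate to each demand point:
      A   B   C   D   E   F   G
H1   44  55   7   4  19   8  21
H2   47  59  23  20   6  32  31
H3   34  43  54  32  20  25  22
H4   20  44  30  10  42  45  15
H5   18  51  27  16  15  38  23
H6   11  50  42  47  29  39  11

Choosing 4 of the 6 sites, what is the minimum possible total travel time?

Open {H1, H2, H3, H6}.
  A→H6 11, B→H3 43, C→H1 7, D→H1 4, E→H2 6, F→H1 8, G→H6 11  ⇒ total 90.
Compare {H1, H2, H4, H6}: total 91.
Compare {H1, H2, H5, H6}: total 97.
No size-4 selection does better; minimum is 90.

90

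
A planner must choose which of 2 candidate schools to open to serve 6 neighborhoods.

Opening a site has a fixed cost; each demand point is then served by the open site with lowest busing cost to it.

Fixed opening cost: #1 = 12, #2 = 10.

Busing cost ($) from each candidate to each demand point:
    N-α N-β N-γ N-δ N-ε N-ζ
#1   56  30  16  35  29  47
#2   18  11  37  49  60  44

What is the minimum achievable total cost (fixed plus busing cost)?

175

Open {#1, #2}: assign each demand point to its cheapest open site.
  N-α→#2 18, N-β→#2 11, N-γ→#1 16, N-δ→#1 35, N-ε→#1 29, N-ζ→#2 44
  busing cost 153, fixed 22 → total 175.
Compare {#1}: busing cost 213 + fixed 12 = 225.
Compare {#2}: busing cost 219 + fixed 10 = 229.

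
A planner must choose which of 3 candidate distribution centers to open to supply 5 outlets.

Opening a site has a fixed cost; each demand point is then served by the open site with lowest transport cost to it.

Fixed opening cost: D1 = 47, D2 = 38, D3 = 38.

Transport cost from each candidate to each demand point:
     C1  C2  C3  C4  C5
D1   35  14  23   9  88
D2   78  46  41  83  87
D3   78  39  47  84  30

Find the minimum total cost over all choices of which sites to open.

Open {D1, D3}: assign each demand point to its cheapest open site.
  C1→D1 35, C2→D1 14, C3→D1 23, C4→D1 9, C5→D3 30
  transport cost 111, fixed 85 → total 196.
Compare {D1}: transport cost 169 + fixed 47 = 216.
Compare {D1, D2, D3}: transport cost 111 + fixed 123 = 234.
Compare {D1, D2}: transport cost 168 + fixed 85 = 253.
All other subsets cost ≥ 216. Minimum total cost: 196.

196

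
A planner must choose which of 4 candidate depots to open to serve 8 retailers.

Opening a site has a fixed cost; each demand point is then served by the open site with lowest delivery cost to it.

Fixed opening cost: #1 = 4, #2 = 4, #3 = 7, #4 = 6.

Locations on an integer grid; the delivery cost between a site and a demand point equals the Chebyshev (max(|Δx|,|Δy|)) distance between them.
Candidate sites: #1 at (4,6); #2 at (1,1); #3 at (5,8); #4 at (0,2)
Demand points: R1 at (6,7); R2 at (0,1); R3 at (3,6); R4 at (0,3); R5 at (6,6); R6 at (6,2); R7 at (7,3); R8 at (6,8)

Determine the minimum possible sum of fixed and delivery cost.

Open {#1, #2}: assign each demand point to its cheapest open site.
  R1→#1 2, R2→#2 1, R3→#1 1, R4→#2 2, R5→#1 2, R6→#1 4, R7→#1 3, R8→#1 2
  delivery cost 17, fixed 8 → total 25.
Compare {#1, #4}: delivery cost 16 + fixed 10 = 26.
Compare {#1}: delivery cost 23 + fixed 4 = 27.
Compare {#2, #3}: delivery cost 19 + fixed 11 = 30.
All other subsets cost ≥ 26. Minimum total cost: 25.

25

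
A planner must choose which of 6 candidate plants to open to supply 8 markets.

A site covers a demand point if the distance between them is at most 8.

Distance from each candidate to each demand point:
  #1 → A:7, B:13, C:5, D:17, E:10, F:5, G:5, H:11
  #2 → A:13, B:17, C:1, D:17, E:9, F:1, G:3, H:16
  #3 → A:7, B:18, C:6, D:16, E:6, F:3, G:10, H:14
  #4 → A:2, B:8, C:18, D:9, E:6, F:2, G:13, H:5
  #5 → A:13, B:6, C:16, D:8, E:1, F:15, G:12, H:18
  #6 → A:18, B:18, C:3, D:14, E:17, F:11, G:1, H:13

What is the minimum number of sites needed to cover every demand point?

Coverage sets (demand points within 8 of each site):
  #1: {A, C, F, G}
  #2: {C, F, G}
  #3: {A, C, E, F}
  #4: {A, B, E, F, H}
  #5: {B, D, E}
  #6: {C, G}
No 2 sites suffice: every size-2 union leaves at least one demand point uncovered.
But {#1, #4, #5} covers everything, so the minimum is 3.

3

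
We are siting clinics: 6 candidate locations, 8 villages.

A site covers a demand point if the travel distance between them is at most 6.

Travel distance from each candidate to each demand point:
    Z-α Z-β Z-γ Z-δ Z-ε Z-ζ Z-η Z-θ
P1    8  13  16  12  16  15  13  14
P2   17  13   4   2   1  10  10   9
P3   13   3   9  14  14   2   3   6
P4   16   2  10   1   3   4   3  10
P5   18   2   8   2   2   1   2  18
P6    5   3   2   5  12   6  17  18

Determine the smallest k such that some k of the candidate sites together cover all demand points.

Coverage sets (demand points within 6 of each site):
  P1: {}
  P2: {Z-γ, Z-δ, Z-ε}
  P3: {Z-β, Z-ζ, Z-η, Z-θ}
  P4: {Z-β, Z-δ, Z-ε, Z-ζ, Z-η}
  P5: {Z-β, Z-δ, Z-ε, Z-ζ, Z-η}
  P6: {Z-α, Z-β, Z-γ, Z-δ, Z-ζ}
No 2 sites suffice: every size-2 union leaves at least one demand point uncovered.
But {P2, P3, P6} covers everything, so the minimum is 3.

3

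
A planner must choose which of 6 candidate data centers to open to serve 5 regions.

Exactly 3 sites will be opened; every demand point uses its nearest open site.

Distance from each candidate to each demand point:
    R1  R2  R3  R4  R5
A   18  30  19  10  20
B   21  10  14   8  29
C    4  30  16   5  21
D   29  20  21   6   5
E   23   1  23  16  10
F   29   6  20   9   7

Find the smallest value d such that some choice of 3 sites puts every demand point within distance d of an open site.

Open {B, C, D}.
  Farthest demand point is R3 at distance 14 (to B); all others are ≤ 14.
With {B, C, E} the worst case is 14.
With {B, C, F} the worst case is 14.
No size-3 selection achieves below 14.

14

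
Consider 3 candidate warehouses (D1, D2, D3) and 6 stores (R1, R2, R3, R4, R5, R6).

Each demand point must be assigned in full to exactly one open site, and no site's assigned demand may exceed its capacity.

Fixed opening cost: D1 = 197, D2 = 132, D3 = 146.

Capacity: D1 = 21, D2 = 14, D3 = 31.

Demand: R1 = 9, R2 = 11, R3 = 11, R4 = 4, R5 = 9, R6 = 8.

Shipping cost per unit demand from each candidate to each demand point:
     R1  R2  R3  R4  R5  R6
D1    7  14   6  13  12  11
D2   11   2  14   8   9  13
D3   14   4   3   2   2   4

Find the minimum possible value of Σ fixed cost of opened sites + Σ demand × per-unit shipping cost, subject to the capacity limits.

Open {D1, D3}; cheapest assignment that respects the capacities:
  D1 (cap 21, load 21): R1, R4, R6 — cost 9×7 + 4×13 + 8×11 = 203
  D3 (cap 31, load 31): R2, R3, R5 — cost 11×4 + 11×3 + 9×2 = 95
  Shipping 298, fixed 343 → total 641.
  Any other capacity-feasible assignment to {D1, D3} ships for at least 298.
Compare {D1, D2, D3}: its best feasible assignment gives total 684.
Every other set of open sites that can feasibly serve all demand totals ≥ 684 even under its best assignment. Minimum: 641.

641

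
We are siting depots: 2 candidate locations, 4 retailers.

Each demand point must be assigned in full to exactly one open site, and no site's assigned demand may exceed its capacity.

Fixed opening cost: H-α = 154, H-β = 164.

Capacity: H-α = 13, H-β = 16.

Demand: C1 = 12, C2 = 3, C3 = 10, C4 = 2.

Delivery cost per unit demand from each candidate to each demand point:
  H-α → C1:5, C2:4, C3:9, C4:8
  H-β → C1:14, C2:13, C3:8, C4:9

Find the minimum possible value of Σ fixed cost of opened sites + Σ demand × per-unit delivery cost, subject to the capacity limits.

Open {H-α, H-β}; cheapest assignment that respects the capacities:
  H-α (cap 13, load 12): C1 — cost 12×5 = 60
  H-β (cap 16, load 15): C2, C3, C4 — cost 3×13 + 10×8 + 2×9 = 137
  Shipping 197, fixed 318 → total 515.
  Any other capacity-feasible assignment to {H-α, H-β} ships for at least 197.
Total demand is 27 and no other set of sites has combined capacity ≥ 27, so {H-α, H-β} is the only feasible choice of open sites. Minimum: 515.

515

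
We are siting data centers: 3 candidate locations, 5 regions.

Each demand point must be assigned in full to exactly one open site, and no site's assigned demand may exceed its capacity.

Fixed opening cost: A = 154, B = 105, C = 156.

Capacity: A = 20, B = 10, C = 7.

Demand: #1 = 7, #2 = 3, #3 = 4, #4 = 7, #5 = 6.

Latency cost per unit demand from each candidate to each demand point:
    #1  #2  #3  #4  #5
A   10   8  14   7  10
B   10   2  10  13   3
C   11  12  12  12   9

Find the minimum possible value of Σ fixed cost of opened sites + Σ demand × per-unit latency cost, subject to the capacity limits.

Open {A, B}; cheapest assignment that respects the capacities:
  A (cap 20, load 18): #1, #3, #4 — cost 7×10 + 4×14 + 7×7 = 175
  B (cap 10, load 9): #2, #5 — cost 3×2 + 6×3 = 24
  Shipping 199, fixed 259 → total 458.
  Any other capacity-feasible assignment to {A, B} ships for at least 199.
Compare {A, C}: its best feasible assignment gives total 573.
Compare {A, B, C}: its best feasible assignment gives total 606.
Every other set of open sites that can feasibly serve all demand totals ≥ 573 even under its best assignment. Minimum: 458.

458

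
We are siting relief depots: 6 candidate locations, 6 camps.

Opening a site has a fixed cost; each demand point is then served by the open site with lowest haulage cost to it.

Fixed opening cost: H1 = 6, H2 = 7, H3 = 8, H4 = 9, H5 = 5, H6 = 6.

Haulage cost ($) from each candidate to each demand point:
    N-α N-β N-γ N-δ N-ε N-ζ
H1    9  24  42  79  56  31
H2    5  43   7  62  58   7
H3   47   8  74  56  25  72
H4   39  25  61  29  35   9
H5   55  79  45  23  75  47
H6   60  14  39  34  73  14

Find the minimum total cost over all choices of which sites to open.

95

Open {H2, H3, H5}: assign each demand point to its cheapest open site.
  N-α→H2 5, N-β→H3 8, N-γ→H2 7, N-δ→H5 23, N-ε→H3 25, N-ζ→H2 7
  haulage cost 75, fixed 20 → total 95.
Compare {H1, H2, H3, H5}: haulage cost 75 + fixed 26 = 101.
Compare {H2, H3, H5, H6}: haulage cost 75 + fixed 26 = 101.
Compare {H2, H3, H4, H5}: haulage cost 75 + fixed 29 = 104.
All other subsets cost ≥ 101. Minimum total cost: 95.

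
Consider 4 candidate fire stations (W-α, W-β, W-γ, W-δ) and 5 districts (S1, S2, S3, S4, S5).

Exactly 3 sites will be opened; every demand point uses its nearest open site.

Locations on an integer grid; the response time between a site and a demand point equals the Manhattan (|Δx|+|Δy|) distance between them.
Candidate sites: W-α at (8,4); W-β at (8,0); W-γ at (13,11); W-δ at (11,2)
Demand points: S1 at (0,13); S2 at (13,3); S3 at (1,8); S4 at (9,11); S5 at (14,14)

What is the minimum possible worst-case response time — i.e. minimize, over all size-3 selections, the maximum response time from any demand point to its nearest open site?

15

Open {W-α, W-β, W-γ}.
  Farthest demand point is S1 at response time 15 (to W-γ); all others are ≤ 15.
With {W-α, W-γ, W-δ} the worst case is 15.
With {W-β, W-γ, W-δ} the worst case is 15.
No size-3 selection achieves below 15.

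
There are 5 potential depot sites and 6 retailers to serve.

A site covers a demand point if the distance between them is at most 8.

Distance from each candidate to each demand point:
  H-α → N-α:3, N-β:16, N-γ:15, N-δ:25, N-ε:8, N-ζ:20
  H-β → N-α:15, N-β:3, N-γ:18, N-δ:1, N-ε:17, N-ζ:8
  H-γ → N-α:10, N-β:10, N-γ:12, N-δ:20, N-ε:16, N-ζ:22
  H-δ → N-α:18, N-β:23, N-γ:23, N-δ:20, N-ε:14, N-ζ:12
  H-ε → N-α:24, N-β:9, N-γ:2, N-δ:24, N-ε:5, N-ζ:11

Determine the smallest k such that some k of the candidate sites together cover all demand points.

3

Coverage sets (demand points within 8 of each site):
  H-α: {N-α, N-ε}
  H-β: {N-β, N-δ, N-ζ}
  H-γ: {}
  H-δ: {}
  H-ε: {N-γ, N-ε}
No 2 sites suffice: every size-2 union leaves at least one demand point uncovered.
But {H-α, H-β, H-ε} covers everything, so the minimum is 3.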